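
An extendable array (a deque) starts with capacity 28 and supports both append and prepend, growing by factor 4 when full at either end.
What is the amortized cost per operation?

Growth at either end copies all elements; capacities form a geometric sequence with ratio 4, so total copy cost over n operations is O(n) (two geometric series). Amortized O(1).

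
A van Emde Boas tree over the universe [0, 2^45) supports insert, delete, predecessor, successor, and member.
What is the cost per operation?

vEB recursively partitions [0, 35184372088832) into sqrt(u) clusters of size sqrt(u). Each operation recurses into either one cluster or the summary, never both: T(u) = T(sqrt(u)) + O(1) => T(u) = O(log log u) = O(log 45). This is worst-case, not just amortized.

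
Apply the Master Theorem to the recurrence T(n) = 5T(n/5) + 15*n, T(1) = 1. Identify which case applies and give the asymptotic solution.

a=5, b=5, f(n)=15*n.
log_5(5) = 1, so n^(log_b(a)) = n.
f(n) = Theta(n), so Case 2 applies.
T(n) = Theta(n log n).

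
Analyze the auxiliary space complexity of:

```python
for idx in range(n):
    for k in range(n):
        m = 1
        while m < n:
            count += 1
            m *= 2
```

Space complexity: O(1).
Only a constant amount of auxiliary storage is used; nothing grows with n.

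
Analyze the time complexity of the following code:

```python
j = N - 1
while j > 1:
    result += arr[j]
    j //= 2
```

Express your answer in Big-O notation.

Time complexity: O(log n).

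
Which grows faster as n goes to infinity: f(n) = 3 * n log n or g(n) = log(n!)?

f(n) = 3 * n log n and g(n) = log(n!) are Theta of each other: Stirling: log(n!) = n log n - n + O(log n) = Theta(n log n); the constant 3 doesn't change the Theta class.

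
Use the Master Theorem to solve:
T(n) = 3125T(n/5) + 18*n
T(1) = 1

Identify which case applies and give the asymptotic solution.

a=3125, b=5, f(n)=18*n.
log_5(3125) = 5 > 1.
Since f(n) = O(n^1) is polynomially smaller than n^5, Case 1 applies.
T(n) = Theta(n^5).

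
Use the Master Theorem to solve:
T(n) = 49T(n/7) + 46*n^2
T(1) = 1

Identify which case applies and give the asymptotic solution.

a=49, b=7, f(n)=46*n^2.
log_7(49) = 2, so n^(log_b(a)) = n^2.
f(n) = Theta(n^2), so Case 2 applies.
T(n) = Theta(n^2 log n).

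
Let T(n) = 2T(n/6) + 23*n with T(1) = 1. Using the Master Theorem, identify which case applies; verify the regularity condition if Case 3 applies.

a=2, b=6, f(n)=23*n.
log_6(2) = 0.3869 < 1.
f(n) = Omega(n^(0.3869+epsilon)) for some epsilon > 0, so Case 3 is the candidate.
Regularity: a*f(n/b) = 2*23*(n/6)^1 = (2/6)*23*n^1 <= c*f(n) with c = 2/6 < 1. Satisfied.
Case 3: T(n) = Theta(n).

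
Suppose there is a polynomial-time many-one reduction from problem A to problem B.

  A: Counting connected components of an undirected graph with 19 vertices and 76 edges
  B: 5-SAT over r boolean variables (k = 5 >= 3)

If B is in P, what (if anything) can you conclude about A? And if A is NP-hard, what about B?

A poly-time reduction A <=_p B means any A-instance can be transformed to a B-instance in poly time.
If B is in P: compose the reduction with B's poly-time algorithm to solve A in poly time, so A is in P.
If A is NP-hard: every NP problem reduces to A, which reduces to B; composing reductions, every NP problem reduces to B, so B is NP-hard.
(Here in fact A is P and B is NP-complete.)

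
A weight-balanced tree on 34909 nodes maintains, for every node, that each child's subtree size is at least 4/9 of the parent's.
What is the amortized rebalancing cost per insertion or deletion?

With balance ratio 4/9, tree height is O(log_{9/4}(34909)) = O(log n). A rebalance at a node of size s costs O(s) but requires Omega(s) updates in that subtree to retrigger. Summed over the O(log n) ancestors of the touched leaf, amortized rebalancing is O(log n).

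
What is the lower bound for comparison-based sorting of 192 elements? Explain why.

A comparison-based sorting algorithm corresponds to a decision tree. With 192! possible permutations, the tree has 192! leaves. The height is at least log_2(192!) = Omega(n log n) by Stirling's approximation.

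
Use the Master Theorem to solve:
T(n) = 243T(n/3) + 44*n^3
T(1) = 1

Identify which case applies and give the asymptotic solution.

a=243, b=3, f(n)=44*n^3.
log_3(243) = 5 > 3.
Since f(n) = O(n^3) is polynomially smaller than n^5, Case 1 applies.
T(n) = Theta(n^5).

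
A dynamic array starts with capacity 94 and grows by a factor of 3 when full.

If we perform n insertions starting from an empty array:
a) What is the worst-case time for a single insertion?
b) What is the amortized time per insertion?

(a) Worst-case single insertion: O(n) -- when the array is full at capacity c, the resize copies all c elements, and c can be Theta(n).
(b) Resizes happen at sizes 94, 282, 846, ... Total copy cost for n insertions: 94 + 282 + ... = O(n) (geometric series with ratio 1/3). Amortized cost per insertion: O(n)/n = O(1).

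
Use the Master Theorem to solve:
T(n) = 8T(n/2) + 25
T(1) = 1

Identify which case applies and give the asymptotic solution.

a=8, b=2, f(n)=25.
log_2(8) = 3 > 0.
Since f(n) = O(n^0) is polynomially smaller than n^3, Case 1 applies.
T(n) = Theta(n^3).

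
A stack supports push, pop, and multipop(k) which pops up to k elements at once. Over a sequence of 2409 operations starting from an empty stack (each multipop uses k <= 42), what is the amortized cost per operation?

Each element is pushed exactly once and popped at most once (whether by pop or as part of a multipop). So the total number of individual pops over the whole sequence is at most the number of pushes, which is at most 2409. Total work <= 2 * 2409, hence O(1) amortized per operation.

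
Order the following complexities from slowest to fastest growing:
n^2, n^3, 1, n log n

Ordered by growth rate: 1 < n log n < n^2 < n^3.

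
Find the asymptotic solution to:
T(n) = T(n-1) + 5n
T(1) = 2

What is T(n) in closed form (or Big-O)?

Unrolling: T(n) = 2 + 5*(2 + 3 + ... + n) = 2 + 5*(n(n+1)/2 - 1) = O(n^2).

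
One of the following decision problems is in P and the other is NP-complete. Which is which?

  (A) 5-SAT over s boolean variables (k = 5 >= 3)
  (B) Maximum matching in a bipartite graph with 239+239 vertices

(A) is NP-complete: 3-SAT is NP-complete (Cook-Levin); k-SAT for k>=3 reduces from 3-SAT.
(B) is P: Hopcroft-Karp runs in O(E sqrt(V)).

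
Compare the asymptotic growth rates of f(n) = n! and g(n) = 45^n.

f(n) = n! grows faster: n!/45^n -> infinity by Stirling.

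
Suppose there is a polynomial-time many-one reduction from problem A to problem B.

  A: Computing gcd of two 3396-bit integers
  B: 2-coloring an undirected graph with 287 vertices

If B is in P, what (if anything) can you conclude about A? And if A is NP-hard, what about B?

A poly-time reduction A <=_p B means any A-instance can be transformed to a B-instance in poly time.
If B is in P: compose the reduction with B's poly-time algorithm to solve A in poly time, so A is in P.
If A is NP-hard: every NP problem reduces to A, which reduces to B; composing reductions, every NP problem reduces to B, so B is NP-hard.
(Here in fact A is P and B is P.)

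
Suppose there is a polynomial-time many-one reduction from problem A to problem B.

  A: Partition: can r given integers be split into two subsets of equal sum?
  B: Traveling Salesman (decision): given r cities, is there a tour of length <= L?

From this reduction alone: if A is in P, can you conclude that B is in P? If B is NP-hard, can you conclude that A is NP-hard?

A poly-time reduction A <=_p B transfers tractability DOWN (B easy => A easy) and hardness UP (A hard => B hard), not the reverse.
From A in P, the reduction alone does NOT give B in P: any problem in P trivially reduces to SAT, yet SAT is not known to be in P.
From B NP-hard, the reduction alone does NOT give A NP-hard: again, easy problems reduce to hard ones.
(Here in fact A is NP-complete and B is NP-complete.)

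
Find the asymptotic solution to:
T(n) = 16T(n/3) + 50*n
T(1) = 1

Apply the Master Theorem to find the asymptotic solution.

a=16, b=3, f(n)=50*n. log_3(16) = 2.524. Case 1 of Master Theorem: T(n) = O(n^2.524).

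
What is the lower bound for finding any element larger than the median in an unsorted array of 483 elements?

To find an element larger than the median of 483 elements, we must see Omega(n) elements. Without seeing enough elements, an adversary can make any unseen element the median.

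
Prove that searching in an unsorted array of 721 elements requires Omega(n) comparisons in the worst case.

An adversary can always place the target in the last position checked. Until all 721 positions are examined, the target might be in any unchecked position. Therefore 721 comparisons are necessary.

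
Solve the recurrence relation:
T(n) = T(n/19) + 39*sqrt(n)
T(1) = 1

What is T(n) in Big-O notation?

Each level contributes sqrt(n/19^k). Geometric series with ratio 1/sqrt(19) < 1 sums to O(sqrt(n)).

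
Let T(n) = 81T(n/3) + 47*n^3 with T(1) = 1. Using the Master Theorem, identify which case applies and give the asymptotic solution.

a=81, b=3, f(n)=47*n^3.
log_3(81) = 4 > 3.
Since f(n) = O(n^3) is polynomially smaller than n^4, Case 1 applies.
T(n) = Theta(n^4).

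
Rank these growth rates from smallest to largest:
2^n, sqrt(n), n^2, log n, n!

Ordered by growth rate: log n < sqrt(n) < n^2 < 2^n < n!.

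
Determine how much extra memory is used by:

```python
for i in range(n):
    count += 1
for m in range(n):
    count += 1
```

Space complexity: O(1).
Only a constant amount of auxiliary storage is used; nothing grows with n.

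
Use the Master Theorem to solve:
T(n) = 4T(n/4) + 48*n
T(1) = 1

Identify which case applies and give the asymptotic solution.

a=4, b=4, f(n)=48*n.
log_4(4) = 1, so n^(log_b(a)) = n.
f(n) = Theta(n), so Case 2 applies.
T(n) = Theta(n log n).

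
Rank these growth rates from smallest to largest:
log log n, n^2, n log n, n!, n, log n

Ordered by growth rate: log log n < log n < n < n log n < n^2 < n!.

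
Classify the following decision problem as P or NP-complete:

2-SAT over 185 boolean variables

This problem is in P: 2-SAT is solvable in linear time via implication-graph SCCs.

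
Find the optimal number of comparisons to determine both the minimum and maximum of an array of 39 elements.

Naive approach: 76 comparisons (38 for max + 38 for min).
Optimal: Compare elements in pairs first (floor(n/2) = 19 comparisons), then find max among winners and min among losers (19 comparisons each).
Total: ceil(3n/2) - 2 = 57 comparisons. An adversary argument shows this is also a lower bound.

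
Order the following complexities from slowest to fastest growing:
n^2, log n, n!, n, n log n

Ordered by growth rate: log n < n < n log n < n^2 < n!.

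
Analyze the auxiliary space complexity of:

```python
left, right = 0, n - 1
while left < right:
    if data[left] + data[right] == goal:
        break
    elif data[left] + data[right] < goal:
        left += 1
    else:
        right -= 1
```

Space complexity: O(1).
Only a constant amount of auxiliary storage is used; nothing grows with n.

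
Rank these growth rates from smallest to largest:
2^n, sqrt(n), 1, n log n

Ordered by growth rate: 1 < sqrt(n) < n log n < 2^n.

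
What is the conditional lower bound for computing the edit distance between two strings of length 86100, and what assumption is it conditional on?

Under SETH (the Strong Exponential Time Hypothesis), edit distance on length-86100 strings cannot be computed in O(n^(2-epsilon)) time for any epsilon > 0 (Backurs-Indyk). The reduction is from CNF-SAT via the orthogonal vectors problem.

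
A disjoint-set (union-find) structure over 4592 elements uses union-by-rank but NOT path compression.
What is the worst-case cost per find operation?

Union-by-rank alone keeps every tree's height <= log_2(4592) ~= 12.2. Each find traverses from a node to its root, costing O(height) = O(log n). Without path compression this bound is tight.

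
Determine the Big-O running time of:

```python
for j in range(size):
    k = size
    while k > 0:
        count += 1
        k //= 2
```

Time complexity: O(n log n).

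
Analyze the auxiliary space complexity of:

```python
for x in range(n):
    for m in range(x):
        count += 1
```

Space complexity: O(1).
Only a constant amount of auxiliary storage is used; nothing grows with n.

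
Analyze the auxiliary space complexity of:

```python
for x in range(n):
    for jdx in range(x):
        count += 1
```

Space complexity: O(1).
Only a constant amount of auxiliary storage is used; nothing grows with n.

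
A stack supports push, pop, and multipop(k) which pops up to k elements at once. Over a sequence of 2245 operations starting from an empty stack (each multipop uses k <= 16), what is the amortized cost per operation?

Each element is pushed exactly once and popped at most once (whether by pop or as part of a multipop). So the total number of individual pops over the whole sequence is at most the number of pushes, which is at most 2245. Total work <= 2 * 2245, hence O(1) amortized per operation.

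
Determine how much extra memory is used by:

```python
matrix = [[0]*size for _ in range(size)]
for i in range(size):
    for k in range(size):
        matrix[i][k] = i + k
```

Space complexity: O(n^2).
A 2D structure of size n x n is allocated.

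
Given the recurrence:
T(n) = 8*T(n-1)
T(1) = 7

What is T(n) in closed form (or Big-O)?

Each step multiplies by 8. T(n) = T(1)*8^(n-1) = 7*8^(n-1).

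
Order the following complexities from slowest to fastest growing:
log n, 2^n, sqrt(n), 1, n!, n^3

Ordered by growth rate: 1 < log n < sqrt(n) < n^3 < 2^n < n!.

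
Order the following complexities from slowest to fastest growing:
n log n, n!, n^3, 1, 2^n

Ordered by growth rate: 1 < n log n < n^3 < 2^n < n!.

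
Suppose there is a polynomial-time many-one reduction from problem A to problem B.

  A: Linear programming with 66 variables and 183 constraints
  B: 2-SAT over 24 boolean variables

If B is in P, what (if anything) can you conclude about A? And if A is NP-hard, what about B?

A poly-time reduction A <=_p B means any A-instance can be transformed to a B-instance in poly time.
If B is in P: compose the reduction with B's poly-time algorithm to solve A in poly time, so A is in P.
If A is NP-hard: every NP problem reduces to A, which reduces to B; composing reductions, every NP problem reduces to B, so B is NP-hard.
(Here in fact A is P and B is P.)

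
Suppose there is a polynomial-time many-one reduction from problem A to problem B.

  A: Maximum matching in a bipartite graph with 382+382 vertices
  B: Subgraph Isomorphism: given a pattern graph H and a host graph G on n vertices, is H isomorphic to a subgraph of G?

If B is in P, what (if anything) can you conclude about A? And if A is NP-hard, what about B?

A poly-time reduction A <=_p B means any A-instance can be transformed to a B-instance in poly time.
If B is in P: compose the reduction with B's poly-time algorithm to solve A in poly time, so A is in P.
If A is NP-hard: every NP problem reduces to A, which reduces to B; composing reductions, every NP problem reduces to B, so B is NP-hard.
(Here in fact A is P and B is NP-complete.)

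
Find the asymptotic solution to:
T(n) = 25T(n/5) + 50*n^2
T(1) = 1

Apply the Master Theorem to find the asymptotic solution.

a=25, b=5, f(n)=50*n^2. log_5(25) = 2. Case 2: T(n) = O(n^2 log n).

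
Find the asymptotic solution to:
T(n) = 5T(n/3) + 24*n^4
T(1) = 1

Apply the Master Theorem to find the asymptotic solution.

a=5, b=3, f(n)=24*n^4. log_3(5) = 1.465 < 4. Case 3: T(n) = O(n^4).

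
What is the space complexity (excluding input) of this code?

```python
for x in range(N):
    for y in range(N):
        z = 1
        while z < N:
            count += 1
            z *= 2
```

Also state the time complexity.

Space complexity: O(1).
Only a constant amount of auxiliary storage is used; nothing grows with n.
Time complexity: O(n^2 log n).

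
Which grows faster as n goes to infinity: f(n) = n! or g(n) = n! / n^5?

f(n) = n! grows faster: the ratio n!/(n!/n^5) = n^5 -> infinity.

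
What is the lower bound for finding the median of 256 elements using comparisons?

To find the median of 256 elements, every element must be compared at least once, so the lower bound is Omega(n). The BFPRT algorithm achieves O(n), making this tight.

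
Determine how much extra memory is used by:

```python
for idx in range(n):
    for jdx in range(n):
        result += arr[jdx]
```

Space complexity: O(1).
Only a constant amount of auxiliary storage is used; nothing grows with n.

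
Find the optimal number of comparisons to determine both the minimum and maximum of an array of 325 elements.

Naive approach: 648 comparisons (324 for max + 324 for min).
Optimal: Compare elements in pairs first (floor(n/2) = 162 comparisons), then find max among winners and min among losers (162 comparisons each).
Total: ceil(3n/2) - 2 = 486 comparisons. An adversary argument shows this is also a lower bound.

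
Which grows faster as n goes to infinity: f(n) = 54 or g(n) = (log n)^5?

g(n) = (log n)^5 grows faster: any unbounded function dominates a constant.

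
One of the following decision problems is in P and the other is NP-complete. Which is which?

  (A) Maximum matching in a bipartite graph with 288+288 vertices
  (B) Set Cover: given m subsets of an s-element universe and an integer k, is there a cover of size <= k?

(A) is P: Hopcroft-Karp runs in O(E sqrt(V)).
(B) is NP-complete: one of Karp's 21 NP-complete problems (with k part of the input).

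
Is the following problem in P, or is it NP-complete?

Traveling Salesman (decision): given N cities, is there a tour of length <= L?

This problem is NP-complete: reduces from Hamiltonian Cycle.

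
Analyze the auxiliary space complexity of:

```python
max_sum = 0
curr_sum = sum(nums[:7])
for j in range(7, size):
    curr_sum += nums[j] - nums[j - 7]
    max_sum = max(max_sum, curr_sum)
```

Space complexity: O(1).
Only a constant amount of auxiliary storage is used; nothing grows with n.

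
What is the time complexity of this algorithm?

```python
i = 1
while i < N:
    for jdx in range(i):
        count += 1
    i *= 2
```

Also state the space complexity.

Time complexity: O(n).
Space complexity: O(1).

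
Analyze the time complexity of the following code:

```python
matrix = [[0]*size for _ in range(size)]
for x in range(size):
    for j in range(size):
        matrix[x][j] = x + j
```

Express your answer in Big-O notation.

Time complexity: O(n^2).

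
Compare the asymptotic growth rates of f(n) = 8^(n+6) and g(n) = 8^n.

f(n) = 8^(n+6) and g(n) = 8^n are Theta of each other: 8^(n+6) = 8^6 * 8^n = Theta(8^n).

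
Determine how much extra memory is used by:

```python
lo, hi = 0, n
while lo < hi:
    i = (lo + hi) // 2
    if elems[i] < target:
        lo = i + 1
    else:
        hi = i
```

Space complexity: O(1).
Only a constant amount of auxiliary storage is used; nothing grows with n.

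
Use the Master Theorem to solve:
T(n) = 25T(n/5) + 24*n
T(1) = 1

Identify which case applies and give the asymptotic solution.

a=25, b=5, f(n)=24*n.
log_5(25) = 2 > 1.
Since f(n) = O(n^1) is polynomially smaller than n^2, Case 1 applies.
T(n) = Theta(n^2).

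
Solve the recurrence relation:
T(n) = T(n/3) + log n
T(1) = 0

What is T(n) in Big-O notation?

Each of the log_3(n) levels adds O(log n). T(n) = O(log^2 n).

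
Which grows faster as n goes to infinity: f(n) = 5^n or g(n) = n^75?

f(n) = 5^n grows faster: any exponential with base > 1 dominates every polynomial.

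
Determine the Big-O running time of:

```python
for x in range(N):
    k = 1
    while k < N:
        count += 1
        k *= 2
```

Time complexity: O(n log n).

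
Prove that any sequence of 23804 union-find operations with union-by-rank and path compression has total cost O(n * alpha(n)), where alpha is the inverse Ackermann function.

Using Tarjan's analysis with rank-based potential function. Union-by-rank keeps tree height O(log n). Path compression flattens paths during find. For n = 23804 operations, total cost is O(n * alpha(n)), effectively O(n) since alpha grows incredibly slowly.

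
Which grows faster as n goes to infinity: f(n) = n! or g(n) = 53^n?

f(n) = n! grows faster: n!/53^n -> infinity by Stirling.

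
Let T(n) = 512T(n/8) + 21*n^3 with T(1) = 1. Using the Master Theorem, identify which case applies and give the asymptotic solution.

a=512, b=8, f(n)=21*n^3.
log_8(512) = 3, so n^(log_b(a)) = n^3.
f(n) = Theta(n^3), so Case 2 applies.
T(n) = Theta(n^3 log n).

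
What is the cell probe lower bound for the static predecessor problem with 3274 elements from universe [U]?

The Patrascu-Thorup lower bound shows any data structure on n = 3274 elements using O(n * polylog(n)) space requires Omega(log log U) query time. van Emde Boas trees achieve O(log log U) with O(U) space.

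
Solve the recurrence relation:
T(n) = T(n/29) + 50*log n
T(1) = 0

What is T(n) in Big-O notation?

Each of the log_29(n) levels adds O(log n). T(n) = O(log^2 n).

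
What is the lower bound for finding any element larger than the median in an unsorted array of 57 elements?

To find an element larger than the median of 57 elements, we must see Omega(n) elements. Without seeing enough elements, an adversary can make any unseen element the median.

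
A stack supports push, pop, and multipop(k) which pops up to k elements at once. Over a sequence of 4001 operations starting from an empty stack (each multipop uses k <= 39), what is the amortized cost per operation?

Each element is pushed exactly once and popped at most once (whether by pop or as part of a multipop). So the total number of individual pops over the whole sequence is at most the number of pushes, which is at most 4001. Total work <= 2 * 4001, hence O(1) amortized per operation.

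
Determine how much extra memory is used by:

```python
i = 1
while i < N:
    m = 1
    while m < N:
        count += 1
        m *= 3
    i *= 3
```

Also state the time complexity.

Space complexity: O(1).
Only a constant amount of auxiliary storage is used; nothing grows with n.
Time complexity: O(log^2 n).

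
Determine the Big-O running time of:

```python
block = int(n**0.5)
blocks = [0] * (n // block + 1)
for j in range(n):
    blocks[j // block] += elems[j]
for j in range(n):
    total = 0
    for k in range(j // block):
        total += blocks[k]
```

Time complexity: O(n * sqrt(n)).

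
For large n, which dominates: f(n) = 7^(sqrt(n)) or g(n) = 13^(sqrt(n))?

g(n) = 13^(sqrt(n)) grows faster: ratio is (13/7)^(sqrt(n)) -> infinity since 13/7 > 1.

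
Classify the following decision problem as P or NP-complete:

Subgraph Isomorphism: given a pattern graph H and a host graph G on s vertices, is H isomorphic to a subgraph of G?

This problem is NP-complete: generalizes Clique and Hamiltonian Path (pattern size is part of the input).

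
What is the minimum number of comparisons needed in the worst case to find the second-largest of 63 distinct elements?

Lower bound: finding the max needs 63-1 comparisons. By the adversary weight-doubling argument, the max must personally win >= ceil(log_2(63)) = 6 comparisons; the 2nd-largest is among those 6 losers, needing 6-1 more comparisons. Total >= 63-1 + 6-1 = 67. A balanced knockout tournament achieves this.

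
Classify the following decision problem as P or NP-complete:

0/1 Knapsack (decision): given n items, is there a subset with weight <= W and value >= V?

This problem is NP-complete: reduces from Subset Sum.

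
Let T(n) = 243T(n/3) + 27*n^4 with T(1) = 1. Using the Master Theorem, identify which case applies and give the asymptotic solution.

a=243, b=3, f(n)=27*n^4.
log_3(243) = 5 > 4.
Since f(n) = O(n^4) is polynomially smaller than n^5, Case 1 applies.
T(n) = Theta(n^5).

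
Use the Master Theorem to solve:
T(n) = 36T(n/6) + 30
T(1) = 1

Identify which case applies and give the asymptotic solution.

a=36, b=6, f(n)=30.
log_6(36) = 2 > 0.
Since f(n) = O(n^0) is polynomially smaller than n^2, Case 1 applies.
T(n) = Theta(n^2).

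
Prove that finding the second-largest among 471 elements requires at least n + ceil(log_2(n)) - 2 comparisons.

Lower bound (adversary): identifying the maximum requires 471-1 comparisons (each eliminates one candidate). Assign weight 1 to each element; on each comparison the adversary lets the heavier side win and gives it the loser's weight. The max ends with weight 471, but each comparison it wins at most doubles its weight, so the max must win >= ceil(log_2(471)) = 9 comparisons. The second-largest is one of those 9 direct losers to the max, and identifying which one is largest needs >= 9-1 further comparisons. Total >= 471-1 + 9-1 = 478.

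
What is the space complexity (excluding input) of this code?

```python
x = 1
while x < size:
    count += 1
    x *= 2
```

Space complexity: O(1).
Only a constant amount of auxiliary storage is used; nothing grows with n.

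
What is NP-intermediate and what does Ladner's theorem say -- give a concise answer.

NP-intermediate problems are in NP but neither in P nor NP-complete (assuming P != NP). Ladner's theorem proves such problems exist if P != NP. Graph isomorphism and integer factoring are candidate NP-intermediate problems -- no polynomial algorithm is known, but no NP-completeness proof exists either.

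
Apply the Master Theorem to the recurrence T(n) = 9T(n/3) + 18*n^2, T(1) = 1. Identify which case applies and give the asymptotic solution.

a=9, b=3, f(n)=18*n^2.
log_3(9) = 2, so n^(log_b(a)) = n^2.
f(n) = Theta(n^2), so Case 2 applies.
T(n) = Theta(n^2 log n).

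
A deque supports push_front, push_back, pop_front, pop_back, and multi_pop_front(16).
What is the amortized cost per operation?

Assign 2 credits to each push operation. A pop uses 1 saved credit. multi_pop_front(16) uses up to 16 saved credits from previous pushes. Credits never go negative. Amortized cost is O(1).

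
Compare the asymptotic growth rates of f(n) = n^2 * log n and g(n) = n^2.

f(n) = n^2 * log n grows faster: extra log n factor -> infinity.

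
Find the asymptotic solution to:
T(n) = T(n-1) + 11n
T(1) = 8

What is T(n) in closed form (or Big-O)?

Unrolling: T(n) = 8 + 11*(2 + 3 + ... + n) = 8 + 11*(n(n+1)/2 - 1) = O(n^2).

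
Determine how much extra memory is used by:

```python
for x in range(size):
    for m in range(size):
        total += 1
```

Space complexity: O(1).
Only a constant amount of auxiliary storage is used; nothing grows with n.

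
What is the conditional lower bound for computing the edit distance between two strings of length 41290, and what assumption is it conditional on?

Under SETH (the Strong Exponential Time Hypothesis), edit distance on length-41290 strings cannot be computed in O(n^(2-epsilon)) time for any epsilon > 0 (Backurs-Indyk). The reduction is from CNF-SAT via the orthogonal vectors problem.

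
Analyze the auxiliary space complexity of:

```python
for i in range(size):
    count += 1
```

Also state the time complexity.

Space complexity: O(1).
Only a constant amount of auxiliary storage is used; nothing grows with n.
Time complexity: O(n).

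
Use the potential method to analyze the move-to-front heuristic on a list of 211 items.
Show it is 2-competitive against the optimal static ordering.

Let Phi = number of inversions between the MTF list and the optimal static list (0 <= Phi <= C(211,2)). Accessing an element at MTF position k and optimal position j: the move-to-front destroys all k-1 inversions in front of it that are not in front in optimal (>= k-j of them) and creates at most j-1 new ones. Amortized cost <= k + (j-1) - (k-j) = 2j - 1 <= 2 * optimal cost.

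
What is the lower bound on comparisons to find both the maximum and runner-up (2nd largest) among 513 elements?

Lower bound: finding the max needs 513-1 comparisons. By an adversary weight-doubling argument, the maximum element must personally win at least ceil(log_2(513)) = 10 comparisons in any correct algorithm. The 2nd largest is among those 10 direct losers, and distinguishing it requires 10-1 more comparisons. Total >= 513-1 + 10-1 = 521. A balanced tournament achieves this bound exactly.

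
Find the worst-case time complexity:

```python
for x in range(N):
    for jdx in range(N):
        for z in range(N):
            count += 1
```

Time complexity: O(n^3).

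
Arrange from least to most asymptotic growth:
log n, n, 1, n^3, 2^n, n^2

Ordered by growth rate: 1 < log n < n < n^2 < n^3 < 2^n.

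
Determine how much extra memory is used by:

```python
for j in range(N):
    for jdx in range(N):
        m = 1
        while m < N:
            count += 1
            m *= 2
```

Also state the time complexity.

Space complexity: O(1).
Only a constant amount of auxiliary storage is used; nothing grows with n.
Time complexity: O(n^2 log n).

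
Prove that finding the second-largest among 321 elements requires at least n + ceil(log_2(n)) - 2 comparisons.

Lower bound (adversary): identifying the maximum requires 321-1 comparisons (each eliminates one candidate). Assign weight 1 to each element; on each comparison the adversary lets the heavier side win and gives it the loser's weight. The max ends with weight 321, but each comparison it wins at most doubles its weight, so the max must win >= ceil(log_2(321)) = 9 comparisons. The second-largest is one of those 9 direct losers to the max, and identifying which one is largest needs >= 9-1 further comparisons. Total >= 321-1 + 9-1 = 328.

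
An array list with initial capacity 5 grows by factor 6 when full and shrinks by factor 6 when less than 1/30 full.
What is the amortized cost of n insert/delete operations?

Using potential function Phi = |6*size - capacity|. Resizing costs are offset by potential release. Amortized O(1) per operation.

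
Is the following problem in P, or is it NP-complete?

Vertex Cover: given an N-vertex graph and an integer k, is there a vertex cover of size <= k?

This problem is NP-complete: one of Karp's 21 NP-complete problems (with k part of the input; for any fixed constant k it is in P).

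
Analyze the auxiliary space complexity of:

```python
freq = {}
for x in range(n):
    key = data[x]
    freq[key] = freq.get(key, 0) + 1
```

Space complexity: O(n).
Auxiliary storage grows linearly with the input size n in the worst case.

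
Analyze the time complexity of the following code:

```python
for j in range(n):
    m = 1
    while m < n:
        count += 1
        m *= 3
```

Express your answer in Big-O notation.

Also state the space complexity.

Time complexity: O(n log n).
Space complexity: O(1).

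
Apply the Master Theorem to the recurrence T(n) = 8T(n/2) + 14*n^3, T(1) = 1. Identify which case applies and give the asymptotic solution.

a=8, b=2, f(n)=14*n^3.
log_2(8) = 3, so n^(log_b(a)) = n^3.
f(n) = Theta(n^3), so Case 2 applies.
T(n) = Theta(n^3 log n).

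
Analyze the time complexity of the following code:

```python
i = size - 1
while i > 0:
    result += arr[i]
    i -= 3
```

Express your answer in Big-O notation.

Time complexity: O(n).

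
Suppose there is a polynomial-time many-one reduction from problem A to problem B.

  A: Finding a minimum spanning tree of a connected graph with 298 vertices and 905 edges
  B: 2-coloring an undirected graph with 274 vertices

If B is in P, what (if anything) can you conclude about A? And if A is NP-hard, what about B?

A poly-time reduction A <=_p B means any A-instance can be transformed to a B-instance in poly time.
If B is in P: compose the reduction with B's poly-time algorithm to solve A in poly time, so A is in P.
If A is NP-hard: every NP problem reduces to A, which reduces to B; composing reductions, every NP problem reduces to B, so B is NP-hard.
(Here in fact A is P and B is P.)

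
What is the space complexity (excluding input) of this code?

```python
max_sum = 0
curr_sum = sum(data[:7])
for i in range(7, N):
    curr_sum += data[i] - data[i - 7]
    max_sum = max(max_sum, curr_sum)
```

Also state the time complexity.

Space complexity: O(1).
Only a constant amount of auxiliary storage is used; nothing grows with n.
Time complexity: O(n).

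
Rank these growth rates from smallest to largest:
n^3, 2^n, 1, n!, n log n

Ordered by growth rate: 1 < n log n < n^3 < 2^n < n!.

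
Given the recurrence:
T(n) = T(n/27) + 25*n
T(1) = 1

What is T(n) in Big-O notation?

Geometric series: 25*n*(1 + 1/27 + 1/27^2 + ...) = O(n). T(n) = O(n).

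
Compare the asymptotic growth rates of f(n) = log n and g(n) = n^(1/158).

g(n) = n^(1/158) grows faster: any positive power of n dominates log n.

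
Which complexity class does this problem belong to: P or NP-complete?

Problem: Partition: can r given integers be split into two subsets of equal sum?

This problem is NP-complete: Subset Sum reduces to it (one of Karp's 21 NP-complete problems).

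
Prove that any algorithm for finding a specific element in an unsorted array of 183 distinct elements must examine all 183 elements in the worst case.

Adversary argument: if the algorithm examines fewer than 183 elements, the adversary places the target in an unexamined position. The algorithm cannot distinguish 'not present' from 'in unexamined position'.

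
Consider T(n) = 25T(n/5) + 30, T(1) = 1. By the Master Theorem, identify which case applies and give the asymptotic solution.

a=25, b=5, f(n)=30.
log_5(25) = 2 > 0.
Since f(n) = O(n^0) is polynomially smaller than n^2, Case 1 applies.
T(n) = Theta(n^2).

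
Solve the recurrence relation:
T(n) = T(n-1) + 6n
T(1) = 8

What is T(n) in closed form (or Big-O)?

Unrolling: T(n) = 8 + 6*(2 + 3 + ... + n) = 8 + 6*(n(n+1)/2 - 1) = O(n^2).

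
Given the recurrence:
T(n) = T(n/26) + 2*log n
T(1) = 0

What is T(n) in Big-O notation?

Each of the log_26(n) levels adds O(log n). T(n) = O(log^2 n).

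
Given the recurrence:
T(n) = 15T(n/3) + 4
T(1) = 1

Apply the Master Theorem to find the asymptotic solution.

a=15, b=3, f(n)=4. log_3(15) = 2.465. Case 1 of Master Theorem: T(n) = O(n^2.465).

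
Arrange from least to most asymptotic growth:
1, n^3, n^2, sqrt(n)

Ordered by growth rate: 1 < sqrt(n) < n^2 < n^3.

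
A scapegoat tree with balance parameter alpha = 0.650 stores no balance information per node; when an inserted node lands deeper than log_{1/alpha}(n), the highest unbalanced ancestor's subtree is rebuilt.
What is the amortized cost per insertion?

Search/insert path is O(log n). A rebuild of a subtree of size s costs O(s), but with alpha = 0.650 at least Omega(s) insertions must have occurred in that subtree since its last rebuild. Charging O(1) of the rebuild to each such insertion gives O(log n) amortized.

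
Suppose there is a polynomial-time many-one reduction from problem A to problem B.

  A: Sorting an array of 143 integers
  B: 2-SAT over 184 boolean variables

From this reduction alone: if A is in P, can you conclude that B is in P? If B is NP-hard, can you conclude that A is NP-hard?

A poly-time reduction A <=_p B transfers tractability DOWN (B easy => A easy) and hardness UP (A hard => B hard), not the reverse.
From A in P, the reduction alone does NOT give B in P: any problem in P trivially reduces to SAT, yet SAT is not known to be in P.
From B NP-hard, the reduction alone does NOT give A NP-hard: again, easy problems reduce to hard ones.
(Here in fact A is P and B is P.)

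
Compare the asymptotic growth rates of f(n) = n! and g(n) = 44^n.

f(n) = n! grows faster: n!/44^n -> infinity by Stirling.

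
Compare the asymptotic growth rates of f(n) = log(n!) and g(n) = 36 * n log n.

f(n) = log(n!) and g(n) = 36 * n log n are Theta of each other: Stirling: log(n!) = n log n - n + O(log n) = Theta(n log n); the constant 36 doesn't change the Theta class.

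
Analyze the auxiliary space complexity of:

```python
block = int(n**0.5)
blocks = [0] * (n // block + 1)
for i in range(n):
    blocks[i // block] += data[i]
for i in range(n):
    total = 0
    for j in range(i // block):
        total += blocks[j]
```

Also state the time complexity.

Space complexity: O(sqrt(n)).
Storage scales with sqrt(n).
Time complexity: O(n * sqrt(n)).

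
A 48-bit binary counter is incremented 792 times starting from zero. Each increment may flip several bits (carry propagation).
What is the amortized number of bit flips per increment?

Bit i flips on every 2^i-th increment, so over 792 increments bit i flips floor(792/2^i) times. Summing over i: total flips < 2 * 792. Amortized: < 2 = O(1) per increment.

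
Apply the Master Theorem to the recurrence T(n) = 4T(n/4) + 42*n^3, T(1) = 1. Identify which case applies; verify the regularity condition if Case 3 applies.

a=4, b=4, f(n)=42*n^3.
log_4(4) = 1 < 3.
f(n) = Omega(n^(1+epsilon)) for some epsilon > 0, so Case 3 is the candidate.
Regularity: a*f(n/b) = 4*42*(n/4)^3 = (4/64)*42*n^3 <= c*f(n) with c = 4/64 < 1. Satisfied.
Case 3: T(n) = Theta(n^3).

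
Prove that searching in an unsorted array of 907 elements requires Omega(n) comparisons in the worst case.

An adversary can always place the target in the last position checked. Until all 907 positions are examined, the target might be in any unchecked position. Therefore 907 comparisons are necessary.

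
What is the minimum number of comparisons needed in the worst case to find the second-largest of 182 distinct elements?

Lower bound: finding the max needs 182-1 comparisons. By the adversary weight-doubling argument, the max must personally win >= ceil(log_2(182)) = 8 comparisons; the 2nd-largest is among those 8 losers, needing 8-1 more comparisons. Total >= 182-1 + 8-1 = 188. A balanced knockout tournament achieves this.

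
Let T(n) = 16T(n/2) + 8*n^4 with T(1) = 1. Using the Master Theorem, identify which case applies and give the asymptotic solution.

a=16, b=2, f(n)=8*n^4.
log_2(16) = 4, so n^(log_b(a)) = n^4.
f(n) = Theta(n^4), so Case 2 applies.
T(n) = Theta(n^4 log n).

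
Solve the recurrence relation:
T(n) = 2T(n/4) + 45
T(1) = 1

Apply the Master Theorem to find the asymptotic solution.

a=2, b=4, f(n)=45. log_4(2) = 0.5. Case 1 of Master Theorem: T(n) = O(n^0.5).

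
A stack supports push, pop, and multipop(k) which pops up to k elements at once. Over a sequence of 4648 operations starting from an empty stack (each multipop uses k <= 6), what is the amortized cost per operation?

Each element is pushed exactly once and popped at most once (whether by pop or as part of a multipop). So the total number of individual pops over the whole sequence is at most the number of pushes, which is at most 4648. Total work <= 2 * 4648, hence O(1) amortized per operation.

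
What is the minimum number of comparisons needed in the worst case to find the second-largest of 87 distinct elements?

Lower bound: finding the max needs 87-1 comparisons. By the adversary weight-doubling argument, the max must personally win >= ceil(log_2(87)) = 7 comparisons; the 2nd-largest is among those 7 losers, needing 7-1 more comparisons. Total >= 87-1 + 7-1 = 92. A balanced knockout tournament achieves this.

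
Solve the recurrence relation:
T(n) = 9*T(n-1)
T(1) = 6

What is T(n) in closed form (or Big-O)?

Each step multiplies by 9. T(n) = T(1)*9^(n-1) = 6*9^(n-1).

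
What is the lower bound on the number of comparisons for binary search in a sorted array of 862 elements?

With 862 possible positions, we need at least ceil(log_2(862)) = 10 comparisons. Each comparison splits the remaining candidates by at most half.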